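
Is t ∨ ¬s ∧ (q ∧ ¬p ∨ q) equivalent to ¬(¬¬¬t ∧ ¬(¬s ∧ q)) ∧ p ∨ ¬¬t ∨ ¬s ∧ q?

Yes

E1: t ∨ ¬s ∧ (q ∧ ¬p ∨ q)
    = t ∨ ¬s ∧ q   — absorption
E2: ¬(¬¬¬t ∧ ¬(¬s ∧ q)) ∧ p ∨ ¬¬t ∨ ¬s ∧ q
    = (¬¬t ∨ ¬s ∧ q) ∧ p ∨ ¬¬t ∨ ¬s ∧ q   — De Morgan
    = ¬¬t ∨ ¬s ∧ q   — absorption
    = t ∨ ¬s ∧ q   — double negation
Both reduce to t ∨ ¬s ∧ q, so they are equivalent.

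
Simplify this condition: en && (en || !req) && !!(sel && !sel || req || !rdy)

en && (en || !req) && !!(sel && !sel || req || !rdy)
= en && !!(sel && !sel || req || !rdy)   — absorption
= en && !!(req || !rdy)   — complement / identity
= en && (req || !rdy)   — double negation

en && (req || !rdy)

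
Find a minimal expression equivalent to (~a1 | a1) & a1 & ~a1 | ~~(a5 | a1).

a5 | a1

(~a1 | a1) & a1 & ~a1 | ~~(a5 | a1)
= a1 & ~a1 | ~~(a5 | a1)   [complement / identity]
= a1 & ~a1 | a5 | a1   [double negation]
= a5 | a1   [complement / identity]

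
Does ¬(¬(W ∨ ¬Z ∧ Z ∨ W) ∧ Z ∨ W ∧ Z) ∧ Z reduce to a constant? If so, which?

yes, False

¬(¬(W ∨ ¬Z ∧ Z ∨ W) ∧ Z ∨ W ∧ Z) ∧ Z
= ¬(¬(W ∨ W) ∧ Z ∨ W ∧ Z) ∧ Z   (complement / identity)
= ¬(¬W ∧ Z ∨ W ∧ Z) ∧ Z   (idempotence)
= ¬Z ∧ Z   (distribution)
= False   (complement)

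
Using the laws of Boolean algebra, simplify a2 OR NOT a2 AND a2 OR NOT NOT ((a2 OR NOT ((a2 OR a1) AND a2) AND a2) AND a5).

a2

a2 OR NOT a2 AND a2 OR NOT NOT ((a2 OR NOT ((a2 OR a1) AND a2) AND a2) AND a5)
= a2 OR NOT a2 AND a2 OR NOT NOT ((a2 OR NOT a2 AND a2) AND a5)   — absorption
= a2 OR NOT a2 AND a2 OR (a2 OR NOT a2 AND a2) AND a5   — double negation
= a2 OR NOT a2 AND a2   — absorption
= a2   — complement / identity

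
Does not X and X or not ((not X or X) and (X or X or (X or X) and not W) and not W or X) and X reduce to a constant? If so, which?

yes, False

not X and X or not ((not X or X) and (X or X or (X or X) and not W) and not W or X) and X
= not X and X or not ((not X or X) and (X or X) and not W or X) and X   (absorption)
= not X and X or not ((not X or X) and X and not W or X) and X   (idempotence)
= not X and X or not (X and not W or X) and X   (complement / identity)
= not X and X or not X and X   (absorption)
= not X and X   (idempotence)
= False   (complement)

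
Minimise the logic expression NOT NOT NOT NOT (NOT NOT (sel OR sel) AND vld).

NOT NOT NOT NOT (NOT NOT (sel OR sel) AND vld)
= NOT NOT (NOT NOT (sel OR sel) AND vld)
= NOT NOT ((sel OR sel) AND vld)
= NOT NOT (sel AND vld)
= sel AND vld

sel AND vld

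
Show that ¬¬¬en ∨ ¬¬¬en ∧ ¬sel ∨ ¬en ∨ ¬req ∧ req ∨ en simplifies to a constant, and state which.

¬¬¬en ∨ ¬¬¬en ∧ ¬sel ∨ ¬en ∨ ¬req ∧ req ∨ en
= ¬¬¬en ∨ ¬en ∨ ¬req ∧ req ∨ en   (absorption)
= ¬en ∨ ¬en ∨ ¬req ∧ req ∨ en   (double negation)
= ¬en ∨ ¬req ∧ req ∨ en   (idempotence)
= ¬en ∨ en   (complement / identity)
= True   (complement)

True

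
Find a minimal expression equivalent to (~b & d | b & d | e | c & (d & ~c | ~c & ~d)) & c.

(~b & d | b & d | e | c & (d & ~c | ~c & ~d)) & c
= (~b & d | b & d | e | c & ~c) & c   (distribution)
= (~b & d | b & d | e) & c   (complement / identity)
= (d | e) & c   (distribution)

(d | e) & c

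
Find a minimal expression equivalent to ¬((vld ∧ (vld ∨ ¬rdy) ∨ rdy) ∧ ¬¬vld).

¬((vld ∧ (vld ∨ ¬rdy) ∨ rdy) ∧ ¬¬vld)
= ¬((vld ∨ rdy) ∧ ¬¬vld)   (absorption)
= ¬((vld ∨ rdy) ∧ vld)   (double negation)
= ¬vld   (absorption)

¬vld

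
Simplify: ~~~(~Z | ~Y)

Z & Y

~~~(~Z | ~Y)
= ~~(Z & Y)   (De Morgan)
= Z & Y   (double negation)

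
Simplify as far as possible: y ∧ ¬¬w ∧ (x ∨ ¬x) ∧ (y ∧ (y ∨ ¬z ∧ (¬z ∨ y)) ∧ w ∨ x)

y ∧ w

y ∧ ¬¬w ∧ (x ∨ ¬x) ∧ (y ∧ (y ∨ ¬z ∧ (¬z ∨ y)) ∧ w ∨ x)
= y ∧ ¬¬w ∧ (x ∨ ¬x) ∧ (y ∧ (y ∨ ¬z) ∧ w ∨ x)
= y ∧ ¬¬w ∧ (x ∨ ¬x) ∧ (y ∧ w ∨ x)
= y ∧ w ∧ (x ∨ ¬x) ∧ (y ∧ w ∨ x)
= y ∧ w ∧ (y ∧ w ∨ x)
= y ∧ w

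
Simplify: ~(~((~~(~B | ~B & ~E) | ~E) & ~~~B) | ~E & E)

~B

~(~((~~(~B | ~B & ~E) | ~E) & ~~~B) | ~E & E)
= ~~((~~(~B | ~B & ~E) | ~E) & ~~~B)   — complement / identity
= ~~((~~~B | ~E) & ~~~B)   — absorption
= ~~~~~B   — absorption
= ~~~B   — double negation
= ~B   — double negation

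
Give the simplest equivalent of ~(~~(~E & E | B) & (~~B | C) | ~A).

~B & A

~(~~(~E & E | B) & (~~B | C) | ~A)
= ~(~~B & (~~B | C) | ~A)   [complement / identity]
= ~(~~B | ~A)   [absorption]
= ~B & A   [De Morgan]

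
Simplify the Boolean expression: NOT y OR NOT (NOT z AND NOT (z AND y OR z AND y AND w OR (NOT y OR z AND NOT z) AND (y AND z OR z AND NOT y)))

NOT y OR NOT (NOT z AND NOT (z AND y OR z AND y AND w OR (NOT y OR z AND NOT z) AND (y AND z OR z AND NOT y)))
= NOT y OR NOT (NOT z AND NOT (z AND y OR z AND y AND w OR (NOT y OR z AND NOT z) AND z))   [distribution]
= NOT y OR NOT (NOT z AND NOT (z AND y OR (NOT y OR z AND NOT z) AND z))   [absorption]
= NOT y OR NOT (NOT z AND NOT (z AND y OR NOT y AND z))   [complement / identity]
= NOT y OR z OR z AND y OR NOT y AND z   [De Morgan]
= NOT y OR z OR z   [distribution]
= NOT y OR z   [idempotence]

NOT y OR z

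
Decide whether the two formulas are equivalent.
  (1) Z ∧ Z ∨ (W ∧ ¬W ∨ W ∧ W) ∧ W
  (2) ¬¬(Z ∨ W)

Yes

E1: Z ∧ Z ∨ (W ∧ ¬W ∨ W ∧ W) ∧ W
    = Z ∧ Z ∨ W ∧ W   [distribution]
    = Z ∨ W ∧ W   [idempotence]
    = Z ∨ W   [idempotence]
E2: ¬¬(Z ∨ W)
    = Z ∨ W   [double negation]
Both reduce to Z ∨ W, so they are equivalent.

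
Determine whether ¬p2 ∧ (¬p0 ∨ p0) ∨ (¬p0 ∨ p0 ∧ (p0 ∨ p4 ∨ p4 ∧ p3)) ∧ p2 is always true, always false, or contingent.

always true

¬p2 ∧ (¬p0 ∨ p0) ∨ (¬p0 ∨ p0 ∧ (p0 ∨ p4 ∨ p4 ∧ p3)) ∧ p2
= ¬p2 ∧ (¬p0 ∨ p0) ∨ (¬p0 ∨ p0 ∧ (p0 ∨ p4)) ∧ p2   (absorption)
= ¬p2 ∧ (¬p0 ∨ p0) ∨ (¬p0 ∨ p0) ∧ p2   (absorption)
= ¬p0 ∨ p0   (distribution)
= True   (complement)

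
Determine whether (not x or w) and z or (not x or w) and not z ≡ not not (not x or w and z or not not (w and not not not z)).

Yes

E1: (not x or w) and z or (not x or w) and not z
    = not x or w   — distribution
E2: not not (not x or w and z or not not (w and not not not z))
    = not not (not x or w and z or not not (w and not z))   — double negation
    = not not (not x or w and z or w and not z)   — double negation
    = not not (not x or w)   — distribution
    = not x or w   — double negation
Both reduce to not x or w, so they are equivalent.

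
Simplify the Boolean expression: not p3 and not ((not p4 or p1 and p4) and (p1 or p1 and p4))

not p3 and not p1

not p3 and not ((not p4 or p1 and p4) and (p1 or p1 and p4))
= not p3 and not (not p4 and p1 or p1 and p4)   (distribution)
= not p3 and not p1   (distribution)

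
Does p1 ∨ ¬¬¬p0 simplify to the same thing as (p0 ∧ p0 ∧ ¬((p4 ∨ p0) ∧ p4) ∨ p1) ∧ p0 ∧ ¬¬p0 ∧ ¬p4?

E1: p1 ∨ ¬¬¬p0
    = p1 ∨ ¬p0   — double negation
E2: (p0 ∧ p0 ∧ ¬((p4 ∨ p0) ∧ p4) ∨ p1) ∧ p0 ∧ ¬¬p0 ∧ ¬p4
    = (p0 ∧ p0 ∧ ¬((p4 ∨ p0) ∧ p4) ∨ p1) ∧ p0 ∧ p0 ∧ ¬p4   — double negation
    = (p0 ∧ p0 ∧ ¬p4 ∨ p1) ∧ p0 ∧ p0 ∧ ¬p4   — absorption
    = p0 ∧ p0 ∧ ¬p4   — absorption
    = p0 ∧ ¬p4   — idempotence
These differ: at p0=0, p1=0, p4=1, E1 = 1 but E2 = 0.

No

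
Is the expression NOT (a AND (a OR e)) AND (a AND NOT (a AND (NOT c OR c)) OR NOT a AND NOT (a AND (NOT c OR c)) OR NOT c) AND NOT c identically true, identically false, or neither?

NOT (a AND (a OR e)) AND (a AND NOT (a AND (NOT c OR c)) OR NOT a AND NOT (a AND (NOT c OR c)) OR NOT c) AND NOT c
= NOT (a AND (a OR e)) AND (NOT (a AND (NOT c OR c)) OR NOT c) AND NOT c   [distribution]
= NOT (a AND (a OR e)) AND (NOT a OR NOT c) AND NOT c   [complement / identity]
= NOT a AND (NOT a OR NOT c) AND NOT c   [absorption]
= NOT a AND NOT c   [absorption]
This depends on a, c, so it is not a constant.

neither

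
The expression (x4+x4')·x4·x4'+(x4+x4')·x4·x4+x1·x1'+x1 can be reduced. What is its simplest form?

x4+x1

(x4+x4')·x4·x4'+(x4+x4')·x4·x4+x1·x1'+x1
= (x4+x4')·x4+x1·x1'+x1   [distribution]
= (x4+x4')·x4+x1   [complement / identity]
= x4+x1   [complement / identity]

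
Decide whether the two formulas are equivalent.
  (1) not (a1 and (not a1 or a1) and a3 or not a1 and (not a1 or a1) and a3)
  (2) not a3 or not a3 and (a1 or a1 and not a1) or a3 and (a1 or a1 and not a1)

No

E1: not (a1 and (not a1 or a1) and a3 or not a1 and (not a1 or a1) and a3)
    = not ((not a1 or a1) and a3)   (distribution)
    = not a3   (complement / identity)
E2: not a3 or not a3 and (a1 or a1 and not a1) or a3 and (a1 or a1 and not a1)
    = not a3 or a1 or a1 and not a1   (distribution)
    = not a3 or a1   (complement / identity)
These differ: at a1=1, a3=1, E1 = 0 but E2 = 1.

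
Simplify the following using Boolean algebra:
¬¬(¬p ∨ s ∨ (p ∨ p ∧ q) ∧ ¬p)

¬p ∨ s

¬¬(¬p ∨ s ∨ (p ∨ p ∧ q) ∧ ¬p)
= ¬¬(¬p ∨ s ∨ p ∧ ¬p)   (absorption)
= ¬p ∨ s ∨ p ∧ ¬p   (double negation)
= ¬p ∨ s   (complement / identity)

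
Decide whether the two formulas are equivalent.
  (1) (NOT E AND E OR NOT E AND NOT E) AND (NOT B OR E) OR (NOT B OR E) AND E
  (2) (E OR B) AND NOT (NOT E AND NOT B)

No

E1: (NOT E AND E OR NOT E AND NOT E) AND (NOT B OR E) OR (NOT B OR E) AND E
    = NOT E AND (NOT B OR E) OR (NOT B OR E) AND E   — distribution
    = NOT B OR E   — distribution
E2: (E OR B) AND NOT (NOT E AND NOT B)
    = (E OR B) AND (E OR B)   — De Morgan
    = E OR B   — idempotence
These differ: at B=0, E=0, E1 = 1 but E2 = 0.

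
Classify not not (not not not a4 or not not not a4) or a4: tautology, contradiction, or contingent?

not not (not not not a4 or not not not a4) or a4
= not not not not not a4 or a4
= not not not a4 or a4
= not a4 or a4
= True

tautology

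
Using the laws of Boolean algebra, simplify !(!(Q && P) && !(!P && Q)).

Q

!(!(Q && P) && !(!P && Q))
= Q && P || !P && Q   [De Morgan]
= Q   [distribution]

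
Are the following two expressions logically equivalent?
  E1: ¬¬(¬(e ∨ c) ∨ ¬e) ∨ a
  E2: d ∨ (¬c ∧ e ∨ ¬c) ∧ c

No

E1: ¬¬(¬(e ∨ c) ∨ ¬e) ∨ a
    = ¬((e ∨ c) ∧ e) ∨ a   [De Morgan]
    = ¬e ∨ a   [absorption]
E2: d ∨ (¬c ∧ e ∨ ¬c) ∧ c
    = d ∨ ¬c ∧ c   [absorption]
    = d   [complement / identity]
These differ: at a=1, c=0, d=0, e=0, E1 = 1 but E2 = 0.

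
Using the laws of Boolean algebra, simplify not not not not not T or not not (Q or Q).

not T or Q

not not not not not T or not not (Q or Q)
= not not not T or not not (Q or Q)   — double negation
= not T or not not (Q or Q)   — double negation
= not T or not not Q   — idempotence
= not T or Q   — double negation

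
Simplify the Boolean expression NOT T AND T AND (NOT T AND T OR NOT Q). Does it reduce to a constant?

FALSE

NOT T AND T AND (NOT T AND T OR NOT Q)
= NOT T AND T   — absorption
= FALSE   — complement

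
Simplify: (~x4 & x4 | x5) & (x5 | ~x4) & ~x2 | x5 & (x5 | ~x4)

x5

(~x4 & x4 | x5) & (x5 | ~x4) & ~x2 | x5 & (x5 | ~x4)
= x5 & (x5 | ~x4) & ~x2 | x5 & (x5 | ~x4)   — complement / identity
= x5 & (x5 | ~x4)   — absorption
= x5   — absorption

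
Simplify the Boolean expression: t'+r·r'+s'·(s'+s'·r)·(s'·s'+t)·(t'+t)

t'+r·r'+s'·(s'+s'·r)·(s'·s'+t)·(t'+t)
= t'+r·r'+s'·s'·(s'·s'+t)·(t'+t)   [absorption]
= t'+r·r'+s'·s'·(t'+t)   [absorption]
= t'+s'·s'·(t'+t)   [complement / identity]
= t'+s'·s'   [complement / identity]
= t'+s'   [idempotence]

t'+s'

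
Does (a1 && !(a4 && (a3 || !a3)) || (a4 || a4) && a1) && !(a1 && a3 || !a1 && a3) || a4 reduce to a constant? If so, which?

(a1 && !(a4 && (a3 || !a3)) || (a4 || a4) && a1) && !(a1 && a3 || !a1 && a3) || a4
= (a1 && !(a4 && (a3 || !a3)) || a4 && a1) && !(a1 && a3 || !a1 && a3) || a4   [idempotence]
= (a1 && !a4 || a4 && a1) && !(a1 && a3 || !a1 && a3) || a4   [complement / identity]
= (a1 && !a4 || a4 && a1) && !a3 || a4   [distribution]
= a1 && !a3 || a4   [distribution]
This depends on a1, a3, a4, so it is not a constant.

no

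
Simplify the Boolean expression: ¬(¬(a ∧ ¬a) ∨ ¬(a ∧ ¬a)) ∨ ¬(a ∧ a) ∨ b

¬a ∨ b

¬(¬(a ∧ ¬a) ∨ ¬(a ∧ ¬a)) ∨ ¬(a ∧ a) ∨ b
= ¬(¬(a ∧ ¬a) ∨ ¬(a ∧ ¬a)) ∨ ¬a ∨ b   (idempotence)
= ¬¬(a ∧ ¬a) ∨ ¬a ∨ b   (idempotence)
= a ∧ ¬a ∨ ¬a ∨ b   (double negation)
= ¬a ∨ b   (complement / identity)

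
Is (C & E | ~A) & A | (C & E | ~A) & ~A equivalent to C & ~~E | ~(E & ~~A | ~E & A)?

Yes

E1: (C & E | ~A) & A | (C & E | ~A) & ~A
    = C & E | ~A   — distribution
E2: C & ~~E | ~(E & ~~A | ~E & A)
    = C & E | ~(E & ~~A | ~E & A)   — double negation
    = C & E | ~(E & A | ~E & A)   — double negation
    = C & E | ~A   — distribution
Both reduce to C & E | ~A, so they are equivalent.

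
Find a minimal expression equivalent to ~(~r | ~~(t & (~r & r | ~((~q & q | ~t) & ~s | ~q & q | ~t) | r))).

~(~r | ~~(t & (~r & r | ~((~q & q | ~t) & ~s | ~q & q | ~t) | r)))
= ~(~r | ~~(t & (~r & r | ~(~q & q | ~t) | r)))   (absorption)
= ~(~r | ~~(t & (~r & r | ~~t | r)))   (complement / identity)
= ~(~r | ~~(t & (~~t | r)))   (complement / identity)
= ~(~r | ~~(t & (t | r)))   (double negation)
= ~(~r | ~~t)   (absorption)
= r & ~t   (De Morgan)

r & ~t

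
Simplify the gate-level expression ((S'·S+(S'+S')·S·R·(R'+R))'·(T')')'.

((S'·S+(S'+S')·S·R·(R'+R))'·(T')')'
= ((S'·S+(S'+S')·S·R)'·(T')')'
= S'·S+(S'+S')·S·R+T'
= S'·S+S'·S·R+T'
= S'·S+T'
= T'

T'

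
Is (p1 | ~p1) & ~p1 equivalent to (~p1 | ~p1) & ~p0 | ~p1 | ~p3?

No

E1: (p1 | ~p1) & ~p1
    = ~p1
E2: (~p1 | ~p1) & ~p0 | ~p1 | ~p3
    = ~p1 & ~p0 | ~p1 | ~p3
    = ~p1 | ~p3
These differ: at p0=0, p1=1, p3=0, E1 = 0 but E2 = 1.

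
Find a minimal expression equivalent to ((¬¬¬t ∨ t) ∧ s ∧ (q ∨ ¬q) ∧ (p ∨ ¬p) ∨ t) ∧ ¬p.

(s ∨ t) ∧ ¬p

((¬¬¬t ∨ t) ∧ s ∧ (q ∨ ¬q) ∧ (p ∨ ¬p) ∨ t) ∧ ¬p
= ((¬¬¬t ∨ t) ∧ s ∧ (q ∨ ¬q) ∨ t) ∧ ¬p   (complement / identity)
= ((¬¬¬t ∨ t) ∧ s ∨ t) ∧ ¬p   (complement / identity)
= ((¬t ∨ t) ∧ s ∨ t) ∧ ¬p   (double negation)
= (s ∨ t) ∧ ¬p   (complement / identity)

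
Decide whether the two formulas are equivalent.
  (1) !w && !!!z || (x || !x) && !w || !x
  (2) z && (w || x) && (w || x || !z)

E1: !w && !!!z || (x || !x) && !w || !x
    = !w && !!!z || !w || !x
    = !w && !z || !w || !x
    = !w || !x
E2: z && (w || x) && (w || x || !z)
    = z && (w || x)
These differ: at w=0, x=0, z=0, E1 = 1 but E2 = 0.

No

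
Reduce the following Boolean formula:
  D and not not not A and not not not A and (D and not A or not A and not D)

D and not not not A and not not not A and (D and not A or not A and not D)
= D and not not not A and (D and not A or not A and not D)
= D and not A and (D and not A or not A and not D)
= D and not A and not A
= D and not A

D and not A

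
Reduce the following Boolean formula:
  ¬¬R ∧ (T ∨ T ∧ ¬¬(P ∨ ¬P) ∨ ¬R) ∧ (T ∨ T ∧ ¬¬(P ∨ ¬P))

¬¬R ∧ (T ∨ T ∧ ¬¬(P ∨ ¬P) ∨ ¬R) ∧ (T ∨ T ∧ ¬¬(P ∨ ¬P))
= ¬¬R ∧ (T ∨ T ∧ ¬¬(P ∨ ¬P))   [absorption]
= ¬¬R ∧ (T ∨ T ∧ (P ∨ ¬P))   [double negation]
= R ∧ (T ∨ T ∧ (P ∨ ¬P))   [double negation]
= R ∧ (T ∨ T)   [complement / identity]
= R ∧ T   [idempotence]

R ∧ T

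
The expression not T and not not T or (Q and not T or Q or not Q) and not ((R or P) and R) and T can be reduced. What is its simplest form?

not R and T

not T and not not T or (Q and not T or Q or not Q) and not ((R or P) and R) and T
= not T and not not T or (Q and not T or Q or not Q) and not R and T   — absorption
= not T and T or (Q and not T or Q or not Q) and not R and T   — double negation
= (Q and not T or Q or not Q) and not R and T   — complement / identity
= (Q or not Q) and not R and T   — absorption
= not R and T   — complement / identity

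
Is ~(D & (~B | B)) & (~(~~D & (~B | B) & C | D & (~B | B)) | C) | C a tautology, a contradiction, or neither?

neither

~(D & (~B | B)) & (~(~~D & (~B | B) & C | D & (~B | B)) | C) | C
= ~(D & (~B | B)) & (~(D & (~B | B) & C | D & (~B | B)) | C) | C   — double negation
= ~(D & (~B | B)) & (~(D & (~B | B)) | C) | C   — absorption
= ~(D & (~B | B)) | C   — absorption
= ~D | C   — complement / identity
This depends on C, D, so it is not a constant.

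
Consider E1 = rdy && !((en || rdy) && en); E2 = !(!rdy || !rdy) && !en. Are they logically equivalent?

Yes

E1: rdy && !((en || rdy) && en)
    = rdy && !en
E2: !(!rdy || !rdy) && !en
    = !!rdy && !en
    = rdy && !en
Both reduce to rdy && !en, so they are equivalent.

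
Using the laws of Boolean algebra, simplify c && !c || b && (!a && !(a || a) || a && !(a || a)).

b && !a

c && !c || b && (!a && !(a || a) || a && !(a || a))
= c && !c || b && !(a || a)   (distribution)
= c && !c || b && !a   (idempotence)
= b && !a   (complement / identity)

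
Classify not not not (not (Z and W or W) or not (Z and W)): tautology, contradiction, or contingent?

not not not (not (Z and W or W) or not (Z and W))
= not (not (Z and W or W) or not (Z and W))
= (Z and W or W) and Z and W
= Z and W
This depends on W, Z, so it is not a constant.

contingent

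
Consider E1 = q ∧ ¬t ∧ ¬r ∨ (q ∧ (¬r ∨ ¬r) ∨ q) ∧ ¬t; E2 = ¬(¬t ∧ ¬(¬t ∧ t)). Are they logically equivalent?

No

E1: q ∧ ¬t ∧ ¬r ∨ (q ∧ (¬r ∨ ¬r) ∨ q) ∧ ¬t
    = q ∧ ¬t ∧ ¬r ∨ (q ∧ ¬r ∨ q) ∧ ¬t   (idempotence)
    = q ∧ ¬t ∧ ¬r ∨ q ∧ ¬t   (absorption)
    = q ∧ ¬t   (absorption)
E2: ¬(¬t ∧ ¬(¬t ∧ t))
    = t ∨ ¬t ∧ t   (De Morgan)
    = t   (complement / identity)
These differ: at q=1, r=0, t=1, E1 = 0 but E2 = 1.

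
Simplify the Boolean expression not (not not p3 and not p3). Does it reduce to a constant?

not (not not p3 and not p3)
= not p3 or p3
= True

True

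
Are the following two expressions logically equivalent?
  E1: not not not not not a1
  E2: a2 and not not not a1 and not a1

E1: not not not not not a1
    = not not not a1   [double negation]
    = not a1   [double negation]
E2: a2 and not not not a1 and not a1
    = a2 and not a1 and not a1   [double negation]
    = a2 and not a1   [idempotence]
These differ: at a1=0, a2=0, E1 = 1 but E2 = 0.

No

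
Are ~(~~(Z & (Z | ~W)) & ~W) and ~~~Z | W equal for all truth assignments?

E1: ~(~~(Z & (Z | ~W)) & ~W)
    = ~(~~Z & ~W)   — absorption
    = ~Z | W   — De Morgan
E2: ~~~Z | W
    = ~Z | W   — double negation
Both reduce to ~Z | W, so they are equivalent.

Yes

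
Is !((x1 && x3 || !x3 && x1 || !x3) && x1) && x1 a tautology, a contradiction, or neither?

!((x1 && x3 || !x3 && x1 || !x3) && x1) && x1
= !((x1 || !x3) && x1) && x1   (distribution)
= !x1 && x1   (absorption)
= false   (complement)

contradiction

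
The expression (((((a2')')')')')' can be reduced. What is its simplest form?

(((((a2')')')')')'
= (((a2')')')'
= (a2')'
= a2

a2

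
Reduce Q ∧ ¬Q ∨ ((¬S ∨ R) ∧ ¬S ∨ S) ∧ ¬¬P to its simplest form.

Q ∧ ¬Q ∨ ((¬S ∨ R) ∧ ¬S ∨ S) ∧ ¬¬P
= Q ∧ ¬Q ∨ (¬S ∨ S) ∧ ¬¬P   [absorption]
= Q ∧ ¬Q ∨ ¬¬P   [complement / identity]
= ¬¬P   [complement / identity]
= P   [double negation]

P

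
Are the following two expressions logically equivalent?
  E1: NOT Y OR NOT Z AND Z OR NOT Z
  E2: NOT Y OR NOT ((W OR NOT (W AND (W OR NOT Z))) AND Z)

Yes

E1: NOT Y OR NOT Z AND Z OR NOT Z
    = NOT Y OR NOT Z   (complement / identity)
E2: NOT Y OR NOT ((W OR NOT (W AND (W OR NOT Z))) AND Z)
    = NOT Y OR NOT ((W OR NOT W) AND Z)   (absorption)
    = NOT Y OR NOT Z   (complement / identity)
Both reduce to NOT Y OR NOT Z, so they are equivalent.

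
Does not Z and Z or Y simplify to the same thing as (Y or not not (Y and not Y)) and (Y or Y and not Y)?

Yes

E1: not Z and Z or Y
    = Y   (complement / identity)
E2: (Y or not not (Y and not Y)) and (Y or Y and not Y)
    = (Y or Y and not Y) and (Y or Y and not Y)   (double negation)
    = Y and Y or Y and not Y   (distribution)
    = Y   (distribution)
Both reduce to Y, so they are equivalent.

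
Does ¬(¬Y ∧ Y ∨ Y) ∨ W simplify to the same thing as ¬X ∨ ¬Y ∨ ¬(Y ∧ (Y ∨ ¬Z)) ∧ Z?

No

E1: ¬(¬Y ∧ Y ∨ Y) ∨ W
    = ¬Y ∨ W   [complement / identity]
E2: ¬X ∨ ¬Y ∨ ¬(Y ∧ (Y ∨ ¬Z)) ∧ Z
    = ¬X ∨ ¬Y ∨ ¬Y ∧ Z   [absorption]
    = ¬X ∨ ¬Y   [absorption]
These differ: at W=0, X=0, Y=1, Z=0, E1 = 0 but E2 = 1.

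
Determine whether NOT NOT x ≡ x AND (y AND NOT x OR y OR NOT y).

E1: NOT NOT x
    = x   [double negation]
E2: x AND (y AND NOT x OR y OR NOT y)
    = x AND (y OR NOT y)   [absorption]
    = x   [complement / identity]
Both reduce to x, so they are equivalent.

Yes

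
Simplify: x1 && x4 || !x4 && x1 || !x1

x1 && x4 || !x4 && x1 || !x1
= x1 || !x1   (distribution)
= true   (complement)

true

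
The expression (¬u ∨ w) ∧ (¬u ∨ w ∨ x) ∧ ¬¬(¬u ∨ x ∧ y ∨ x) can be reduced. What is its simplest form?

w ∧ x ∨ ¬u

(¬u ∨ w) ∧ (¬u ∨ w ∨ x) ∧ ¬¬(¬u ∨ x ∧ y ∨ x)
= (¬u ∨ w) ∧ (¬u ∨ w ∨ x) ∧ (¬u ∨ x ∧ y ∨ x)
= (¬u ∨ w) ∧ (¬u ∨ x ∧ y ∨ x)
= w ∧ (x ∧ y ∨ x) ∨ ¬u
= w ∧ x ∨ ¬u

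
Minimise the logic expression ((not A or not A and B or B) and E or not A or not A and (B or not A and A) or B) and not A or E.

not A or E

((not A or not A and B or B) and E or not A or not A and (B or not A and A) or B) and not A or E
= ((not A or not A and B or B) and E or not A or not A and B or B) and not A or E   — complement / identity
= (not A or not A and B or B) and not A or E   — absorption
= (not A or B) and not A or E   — absorption
= not A or E   — absorption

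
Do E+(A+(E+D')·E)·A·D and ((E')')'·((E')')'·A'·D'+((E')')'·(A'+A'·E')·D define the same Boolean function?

E1: E+(A+(E+D')·E)·A·D
    = E+(A+E)·A·D
    = E+A·D
E2: ((E')')'·((E')')'·A'·D'+((E')')'·(A'+A'·E')·D
    = ((E')')'·A'·D'+((E')')'·(A'+A'·E')·D
    = ((E')')'·A'·D'+((E')')'·A'·D
    = ((E')')'·A'
    = E'·A'
These differ: at A=1, D=1, E=1, E1 = 1 but E2 = 0.

No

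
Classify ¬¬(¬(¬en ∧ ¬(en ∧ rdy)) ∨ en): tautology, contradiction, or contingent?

contingent

¬¬(¬(¬en ∧ ¬(en ∧ rdy)) ∨ en)
= ¬¬(en ∨ en ∧ rdy ∨ en)   — De Morgan
= ¬¬(en ∨ en)   — absorption
= en ∨ en   — double negation
= en   — idempotence
This depends on en, so it is not a constant.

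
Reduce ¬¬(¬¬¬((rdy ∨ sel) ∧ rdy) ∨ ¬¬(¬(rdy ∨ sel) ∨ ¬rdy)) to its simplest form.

¬rdy

¬¬(¬¬¬((rdy ∨ sel) ∧ rdy) ∨ ¬¬(¬(rdy ∨ sel) ∨ ¬rdy))
= ¬(¬¬((rdy ∨ sel) ∧ rdy) ∧ ¬(¬(rdy ∨ sel) ∨ ¬rdy))
= ¬(¬¬((rdy ∨ sel) ∧ rdy) ∧ (rdy ∨ sel) ∧ rdy)
= ¬((rdy ∨ sel) ∧ rdy ∧ (rdy ∨ sel) ∧ rdy)
= ¬((rdy ∨ sel) ∧ rdy)
= ¬rdy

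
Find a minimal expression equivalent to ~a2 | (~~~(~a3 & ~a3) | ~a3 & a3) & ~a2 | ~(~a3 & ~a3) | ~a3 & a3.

~a2 | (~~~(~a3 & ~a3) | ~a3 & a3) & ~a2 | ~(~a3 & ~a3) | ~a3 & a3
= ~a2 | (~(~a3 & ~a3) | ~a3 & a3) & ~a2 | ~(~a3 & ~a3) | ~a3 & a3   (double negation)
= ~a2 | ~(~a3 & ~a3) | ~a3 & a3   (absorption)
= ~a2 | a3 | a3 | ~a3 & a3   (De Morgan)
= ~a2 | a3 | ~a3 & a3   (idempotence)
= ~a2 | a3   (complement / identity)

~a2 | a3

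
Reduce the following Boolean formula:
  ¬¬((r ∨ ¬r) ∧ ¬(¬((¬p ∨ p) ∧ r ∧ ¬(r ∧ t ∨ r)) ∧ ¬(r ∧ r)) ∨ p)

¬¬((r ∨ ¬r) ∧ ¬(¬((¬p ∨ p) ∧ r ∧ ¬(r ∧ t ∨ r)) ∧ ¬(r ∧ r)) ∨ p)
= ¬¬((r ∨ ¬r) ∧ ¬(¬(r ∧ ¬(r ∧ t ∨ r)) ∧ ¬(r ∧ r)) ∨ p)   [complement / identity]
= ¬¬((r ∨ ¬r) ∧ ¬(¬(r ∧ ¬r) ∧ ¬(r ∧ r)) ∨ p)   [absorption]
= ¬¬((r ∨ ¬r) ∧ (r ∧ ¬r ∨ r ∧ r) ∨ p)   [De Morgan]
= ¬¬((r ∨ ¬r) ∧ r ∨ p)   [distribution]
= ¬¬(r ∨ p)   [complement / identity]
= r ∨ p   [double negation]

r ∨ p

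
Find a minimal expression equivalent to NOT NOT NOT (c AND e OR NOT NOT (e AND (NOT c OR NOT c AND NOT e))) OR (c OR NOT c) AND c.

NOT e OR c

NOT NOT NOT (c AND e OR NOT NOT (e AND (NOT c OR NOT c AND NOT e))) OR (c OR NOT c) AND c
= NOT NOT NOT (c AND e OR e AND (NOT c OR NOT c AND NOT e)) OR (c OR NOT c) AND c   [double negation]
= NOT NOT NOT (c AND e OR e AND (NOT c OR NOT c AND NOT e)) OR c   [complement / identity]
= NOT NOT NOT (c AND e OR e AND NOT c) OR c   [absorption]
= NOT NOT NOT e OR c   [distribution]
= NOT e OR c   [double negation]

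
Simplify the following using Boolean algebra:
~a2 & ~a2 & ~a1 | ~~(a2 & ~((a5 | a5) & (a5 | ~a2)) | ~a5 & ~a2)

~a2 & ~a2 & ~a1 | ~~(a2 & ~((a5 | a5) & (a5 | ~a2)) | ~a5 & ~a2)
= ~a2 & ~a2 & ~a1 | ~~(a2 & ~(a5 & ~a2 | a5) | ~a5 & ~a2)   [distribution]
= ~a2 & ~a1 | ~~(a2 & ~(a5 & ~a2 | a5) | ~a5 & ~a2)   [idempotence]
= ~a2 & ~a1 | a2 & ~(a5 & ~a2 | a5) | ~a5 & ~a2   [double negation]
= ~a2 & ~a1 | a2 & ~a5 | ~a5 & ~a2   [absorption]
= ~a2 & ~a1 | ~a5   [distribution]

~a2 & ~a1 | ~a5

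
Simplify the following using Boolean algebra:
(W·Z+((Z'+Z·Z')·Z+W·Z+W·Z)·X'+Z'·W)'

W'

(W·Z+((Z'+Z·Z')·Z+W·Z+W·Z)·X'+Z'·W)'
= (W·Z+(Z'·Z+W·Z+W·Z)·X'+Z'·W)'
= (W·Z+(Z'·Z+W·Z)·X'+Z'·W)'
= (W·Z+W·Z·X'+Z'·W)'
= (W·Z+Z'·W)'
= W'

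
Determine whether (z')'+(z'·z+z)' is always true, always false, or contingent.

always true

(z')'+(z'·z+z)'
= z+(z'·z+z)'
= z+z'
= 1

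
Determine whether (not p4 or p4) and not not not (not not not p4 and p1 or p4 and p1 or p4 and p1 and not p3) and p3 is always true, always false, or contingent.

contingent

(not p4 or p4) and not not not (not not not p4 and p1 or p4 and p1 or p4 and p1 and not p3) and p3
= (not p4 or p4) and not (not not not p4 and p1 or p4 and p1 or p4 and p1 and not p3) and p3   (double negation)
= (not p4 or p4) and not (not not not p4 and p1 or p4 and p1) and p3   (absorption)
= (not p4 or p4) and not (not p4 and p1 or p4 and p1) and p3   (double negation)
= not (not p4 and p1 or p4 and p1) and p3   (complement / identity)
= not p1 and p3   (distribution)
This depends on p1, p3, so it is not a constant.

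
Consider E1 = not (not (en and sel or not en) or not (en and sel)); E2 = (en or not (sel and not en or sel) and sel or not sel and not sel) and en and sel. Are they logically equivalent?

E1: not (not (en and sel or not en) or not (en and sel))
    = (en and sel or not en) and en and sel   — De Morgan
    = en and sel   — absorption
E2: (en or not (sel and not en or sel) and sel or not sel and not sel) and en and sel
    = (en or not sel and sel or not sel and not sel) and en and sel   — absorption
    = (en or not sel) and en and sel   — distribution
    = en and sel   — absorption
Both reduce to en and sel, so they are equivalent.

Yes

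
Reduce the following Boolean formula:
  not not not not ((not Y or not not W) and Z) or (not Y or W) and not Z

not not not not ((not Y or not not W) and Z) or (not Y or W) and not Z
= not not ((not Y or not not W) and Z) or (not Y or W) and not Z
= not not ((not Y or W) and Z) or (not Y or W) and not Z
= (not Y or W) and Z or (not Y or W) and not Z
= not Y or W

not Y or W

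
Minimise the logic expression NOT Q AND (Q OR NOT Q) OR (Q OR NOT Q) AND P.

NOT Q AND (Q OR NOT Q) OR (Q OR NOT Q) AND P
= (Q OR NOT Q) AND (NOT Q OR P)   (distribution)
= NOT Q OR P   (complement / identity)

NOT Q OR P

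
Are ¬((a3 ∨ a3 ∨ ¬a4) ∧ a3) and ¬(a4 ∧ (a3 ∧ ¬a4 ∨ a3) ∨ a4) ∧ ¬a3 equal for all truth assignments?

E1: ¬((a3 ∨ a3 ∨ ¬a4) ∧ a3)
    = ¬((a3 ∨ ¬a4) ∧ a3)   (idempotence)
    = ¬a3   (absorption)
E2: ¬(a4 ∧ (a3 ∧ ¬a4 ∨ a3) ∨ a4) ∧ ¬a3
    = ¬(a4 ∧ a3 ∨ a4) ∧ ¬a3   (absorption)
    = ¬a4 ∧ ¬a3   (absorption)
These differ: at a3=0, a4=1, E1 = 1 but E2 = 0.

No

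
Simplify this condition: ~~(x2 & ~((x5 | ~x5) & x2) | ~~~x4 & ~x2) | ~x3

~x4 & ~x2 | ~x3

~~(x2 & ~((x5 | ~x5) & x2) | ~~~x4 & ~x2) | ~x3
= ~~(x2 & ~x2 | ~~~x4 & ~x2) | ~x3   — complement / identity
= ~~(~~~x4 & ~x2) | ~x3   — complement / identity
= ~~(~x4 & ~x2) | ~x3   — double negation
= ~x4 & ~x2 | ~x3   — double negation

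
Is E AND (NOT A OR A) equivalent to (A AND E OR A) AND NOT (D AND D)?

E1: E AND (NOT A OR A)
    = E   — complement / identity
E2: (A AND E OR A) AND NOT (D AND D)
    = A AND NOT (D AND D)   — absorption
    = A AND NOT D   — idempotence
These differ: at A=0, D=0, E=1, E1 = 1 but E2 = 0.

No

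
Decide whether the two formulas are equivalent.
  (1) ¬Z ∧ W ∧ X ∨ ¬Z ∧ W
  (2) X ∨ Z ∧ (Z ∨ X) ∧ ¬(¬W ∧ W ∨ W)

No

E1: ¬Z ∧ W ∧ X ∨ ¬Z ∧ W
    = ¬Z ∧ W   [absorption]
E2: X ∨ Z ∧ (Z ∨ X) ∧ ¬(¬W ∧ W ∨ W)
    = X ∨ Z ∧ (Z ∨ X) ∧ ¬W   [complement / identity]
    = X ∨ Z ∧ ¬W   [absorption]
These differ: at W=0, X=1, Z=0, E1 = 0 but E2 = 1.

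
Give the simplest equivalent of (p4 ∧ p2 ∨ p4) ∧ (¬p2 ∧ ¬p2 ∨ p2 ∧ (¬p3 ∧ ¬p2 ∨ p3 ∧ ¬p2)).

(p4 ∧ p2 ∨ p4) ∧ (¬p2 ∧ ¬p2 ∨ p2 ∧ (¬p3 ∧ ¬p2 ∨ p3 ∧ ¬p2))
= (p4 ∧ p2 ∨ p4) ∧ (¬p2 ∧ ¬p2 ∨ p2 ∧ ¬p2)   [distribution]
= (p4 ∧ p2 ∨ p4) ∧ ¬p2   [distribution]
= p4 ∧ ¬p2   [absorption]

p4 ∧ ¬p2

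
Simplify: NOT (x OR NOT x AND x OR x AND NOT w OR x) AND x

FALSE

NOT (x OR NOT x AND x OR x AND NOT w OR x) AND x
= NOT (x OR x AND NOT w OR x) AND x   — complement / identity
= NOT (x OR x) AND x   — absorption
= NOT x AND x   — idempotence
= FALSE   — complement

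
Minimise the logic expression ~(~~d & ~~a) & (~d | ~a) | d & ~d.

~(~~d & ~~a) & (~d | ~a) | d & ~d
= (~d | ~a) & (~d | ~a) | d & ~d   — De Morgan
= ~d | ~a | d & ~d   — idempotence
= ~d | ~a   — complement / identity

~d | ~a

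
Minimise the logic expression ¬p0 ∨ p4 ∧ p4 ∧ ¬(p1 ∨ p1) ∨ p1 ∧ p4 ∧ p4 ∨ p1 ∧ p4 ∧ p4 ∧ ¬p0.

¬p0 ∨ p4

¬p0 ∨ p4 ∧ p4 ∧ ¬(p1 ∨ p1) ∨ p1 ∧ p4 ∧ p4 ∨ p1 ∧ p4 ∧ p4 ∧ ¬p0
= ¬p0 ∨ p4 ∧ p4 ∧ ¬(p1 ∨ p1) ∨ p1 ∧ p4 ∧ p4   (absorption)
= ¬p0 ∨ p4 ∧ p4 ∧ ¬p1 ∨ p1 ∧ p4 ∧ p4   (idempotence)
= ¬p0 ∨ p4 ∧ p4   (distribution)
= ¬p0 ∨ p4   (idempotence)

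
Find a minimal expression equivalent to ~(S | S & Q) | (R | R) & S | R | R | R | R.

~S | R

~(S | S & Q) | (R | R) & S | R | R | R | R
= ~(S | S & Q) | R | R | R | R   (absorption)
= ~(S | S & Q) | R | R   (idempotence)
= ~S | R | R   (absorption)
= ~S | R   (idempotence)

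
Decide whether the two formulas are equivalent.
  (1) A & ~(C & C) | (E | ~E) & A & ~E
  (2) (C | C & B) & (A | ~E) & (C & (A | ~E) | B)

E1: A & ~(C & C) | (E | ~E) & A & ~E
    = A & ~(C & C) | A & ~E   [complement / identity]
    = A & ~C | A & ~E   [idempotence]
    = (~C | ~E) & A   [distribution]
E2: (C | C & B) & (A | ~E) & (C & (A | ~E) | B)
    = C & (A | ~E) & (C & (A | ~E) | B)   [absorption]
    = C & (A | ~E)   [absorption]
These differ: at A=1, B=1, C=0, E=0, E1 = 1 but E2 = 0.

No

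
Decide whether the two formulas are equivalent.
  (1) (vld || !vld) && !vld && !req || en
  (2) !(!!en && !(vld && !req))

No

E1: (vld || !vld) && !vld && !req || en
    = !vld && !req || en   — complement / identity
E2: !(!!en && !(vld && !req))
    = !en || vld && !req   — De Morgan
These differ: at en=1, req=0, vld=0, E1 = 1 but E2 = 0.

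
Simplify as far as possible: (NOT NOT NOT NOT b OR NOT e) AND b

b

(NOT NOT NOT NOT b OR NOT e) AND b
= (NOT NOT b OR NOT e) AND b   (double negation)
= (b OR NOT e) AND b   (double negation)
= b   (absorption)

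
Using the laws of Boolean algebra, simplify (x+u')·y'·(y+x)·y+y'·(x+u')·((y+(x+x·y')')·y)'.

(x+u')·y'

(x+u')·y'·(y+x)·y+y'·(x+u')·((y+(x+x·y')')·y)'
= (x+u')·y'·(y+x)·y+y'·(x+u')·((y+x')·y)'   (absorption)
= (x+u')·y'·y+y'·(x+u')·((y+x')·y)'   (absorption)
= (x+u')·y'·y+y'·(x+u')·y'   (absorption)
= (x+u')·y'   (distribution)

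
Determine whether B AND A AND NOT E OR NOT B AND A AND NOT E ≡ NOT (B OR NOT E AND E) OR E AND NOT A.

E1: B AND A AND NOT E OR NOT B AND A AND NOT E
    = A AND NOT E   (distribution)
E2: NOT (B OR NOT E AND E) OR E AND NOT A
    = NOT B OR E AND NOT A   (complement / identity)
These differ: at A=0, B=0, E=1, E1 = 0 but E2 = 1.

No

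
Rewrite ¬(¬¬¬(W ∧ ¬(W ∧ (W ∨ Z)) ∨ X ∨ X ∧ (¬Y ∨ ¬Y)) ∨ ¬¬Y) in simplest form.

X ∧ ¬Y

¬(¬¬¬(W ∧ ¬(W ∧ (W ∨ Z)) ∨ X ∨ X ∧ (¬Y ∨ ¬Y)) ∨ ¬¬Y)
= ¬(¬¬¬(W ∧ ¬W ∨ X ∨ X ∧ (¬Y ∨ ¬Y)) ∨ ¬¬Y)   [absorption]
= ¬(¬¬¬(X ∨ X ∧ (¬Y ∨ ¬Y)) ∨ ¬¬Y)   [complement / identity]
= ¬(¬¬¬(X ∨ X ∧ ¬Y) ∨ ¬¬Y)   [idempotence]
= ¬(¬¬¬X ∨ ¬¬Y)   [absorption]
= ¬¬X ∧ ¬Y   [De Morgan]
= X ∧ ¬Y   [double negation]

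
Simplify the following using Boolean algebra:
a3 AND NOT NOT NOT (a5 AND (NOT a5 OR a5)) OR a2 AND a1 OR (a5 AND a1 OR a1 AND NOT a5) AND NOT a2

a3 AND NOT a5 OR a1

a3 AND NOT NOT NOT (a5 AND (NOT a5 OR a5)) OR a2 AND a1 OR (a5 AND a1 OR a1 AND NOT a5) AND NOT a2
= a3 AND NOT NOT NOT (a5 AND (NOT a5 OR a5)) OR a2 AND a1 OR a1 AND NOT a2   (distribution)
= a3 AND NOT NOT NOT a5 OR a2 AND a1 OR a1 AND NOT a2   (complement / identity)
= a3 AND NOT a5 OR a2 AND a1 OR a1 AND NOT a2   (double negation)
= a3 AND NOT a5 OR a1   (distribution)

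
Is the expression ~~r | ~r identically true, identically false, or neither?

identically true

~~r | ~r
= r | ~r   (double negation)
= 1   (complement)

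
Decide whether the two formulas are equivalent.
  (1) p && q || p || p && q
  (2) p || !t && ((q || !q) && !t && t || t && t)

E1: p && q || p || p && q
    = p || p && q   (absorption)
    = p   (absorption)
E2: p || !t && ((q || !q) && !t && t || t && t)
    = p || !t && (!t && t || t && t)   (complement / identity)
    = p || !t && t   (distribution)
    = p   (complement / identity)
Both reduce to p, so they are equivalent.

Yes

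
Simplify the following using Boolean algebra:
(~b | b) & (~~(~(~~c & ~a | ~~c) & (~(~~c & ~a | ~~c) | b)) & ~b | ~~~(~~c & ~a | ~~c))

~c

(~b | b) & (~~(~(~~c & ~a | ~~c) & (~(~~c & ~a | ~~c) | b)) & ~b | ~~~(~~c & ~a | ~~c))
= (~b | b) & (~~~(~~c & ~a | ~~c) & ~b | ~~~(~~c & ~a | ~~c))   [absorption]
= (~b | b) & ~~~(~~c & ~a | ~~c)   [absorption]
= (~b | b) & ~~~~~c   [absorption]
= (~b | b) & ~~~c   [double negation]
= ~~~c   [complement / identity]
= ~c   [double negation]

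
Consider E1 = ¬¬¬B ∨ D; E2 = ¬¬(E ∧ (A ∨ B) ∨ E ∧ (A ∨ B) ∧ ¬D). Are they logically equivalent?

No

E1: ¬¬¬B ∨ D
    = ¬B ∨ D   (double negation)
E2: ¬¬(E ∧ (A ∨ B) ∨ E ∧ (A ∨ B) ∧ ¬D)
    = ¬¬(E ∧ (A ∨ B))   (absorption)
    = E ∧ (A ∨ B)   (double negation)
These differ: at A=0, B=0, D=1, E=0, E1 = 1 but E2 = 0.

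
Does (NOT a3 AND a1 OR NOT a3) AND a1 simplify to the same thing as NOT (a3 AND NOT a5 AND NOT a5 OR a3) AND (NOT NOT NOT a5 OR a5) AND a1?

Yes

E1: (NOT a3 AND a1 OR NOT a3) AND a1
    = NOT a3 AND a1
E2: NOT (a3 AND NOT a5 AND NOT a5 OR a3) AND (NOT NOT NOT a5 OR a5) AND a1
    = NOT (a3 AND NOT a5 AND NOT a5 OR a3) AND (NOT a5 OR a5) AND a1
    = NOT (a3 AND NOT a5 OR a3) AND (NOT a5 OR a5) AND a1
    = NOT a3 AND (NOT a5 OR a5) AND a1
    = NOT a3 AND a1
Both reduce to NOT a3 AND a1, so they are equivalent.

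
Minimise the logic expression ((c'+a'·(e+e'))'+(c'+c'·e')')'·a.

c'·a

((c'+a'·(e+e'))'+(c'+c'·e')')'·a
= ((c'+a')'+(c'+c'·e')')'·a
= (c'+a')·(c'+c'·e')·a
= (c'+a')·c'·a
= c'·a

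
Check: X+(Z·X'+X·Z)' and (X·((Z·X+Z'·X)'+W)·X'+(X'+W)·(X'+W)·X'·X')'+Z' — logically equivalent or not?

Yes

E1: X+(Z·X'+X·Z)'
    = X+Z'   (distribution)
E2: (X·((Z·X+Z'·X)'+W)·X'+(X'+W)·(X'+W)·X'·X')'+Z'
    = (X·(X'+W)·X'+(X'+W)·(X'+W)·X'·X')'+Z'   (distribution)
    = (X·(X'+W)·X'+(X'+W)·X'·X')'+Z'   (idempotence)
    = ((X'+W)·X')'+Z'   (distribution)
    = (X')'+Z'   (absorption)
    = X+Z'   (double negation)
Both reduce to X+Z', so they are equivalent.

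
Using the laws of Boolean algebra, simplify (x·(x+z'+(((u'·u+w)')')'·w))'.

x'

(x·(x+z'+(((u'·u+w)')')'·w))'
= (x·(x+z'+(u'·u+w)'·w))'
= (x·(x+z'+w'·w))'
= (x·(x+z'))'
= x'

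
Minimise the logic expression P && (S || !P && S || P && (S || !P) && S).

P && S

P && (S || !P && S || P && (S || !P) && S)
= P && (S || !P && S || P && S)   [absorption]
= P && (S || S)   [distribution]
= P && S   [idempotence]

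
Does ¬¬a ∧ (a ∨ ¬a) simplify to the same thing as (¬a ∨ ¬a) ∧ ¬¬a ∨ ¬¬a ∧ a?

Yes

E1: ¬¬a ∧ (a ∨ ¬a)
    = ¬¬a   [complement / identity]
    = a   [double negation]
E2: (¬a ∨ ¬a) ∧ ¬¬a ∨ ¬¬a ∧ a
    = ¬a ∧ ¬¬a ∨ ¬¬a ∧ a   [idempotence]
    = ¬¬a   [distribution]
    = a   [double negation]
Both reduce to a, so they are equivalent.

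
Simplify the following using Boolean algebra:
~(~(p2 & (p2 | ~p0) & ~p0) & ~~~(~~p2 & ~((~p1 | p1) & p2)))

p2 & ~p0

~(~(p2 & (p2 | ~p0) & ~p0) & ~~~(~~p2 & ~((~p1 | p1) & p2)))
= ~(~(p2 & (p2 | ~p0) & ~p0) & ~(~~p2 & ~((~p1 | p1) & p2)))
= p2 & (p2 | ~p0) & ~p0 | ~~p2 & ~((~p1 | p1) & p2)
= p2 & (p2 | ~p0) & ~p0 | ~~p2 & ~p2
= p2 & (p2 | ~p0) & ~p0 | p2 & ~p2
= p2 & (p2 | ~p0) & ~p0
= p2 & ~p0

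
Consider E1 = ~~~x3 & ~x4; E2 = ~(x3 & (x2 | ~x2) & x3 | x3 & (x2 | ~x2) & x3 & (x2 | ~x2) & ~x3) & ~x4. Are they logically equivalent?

Yes

E1: ~~~x3 & ~x4
    = ~x3 & ~x4   — double negation
E2: ~(x3 & (x2 | ~x2) & x3 | x3 & (x2 | ~x2) & x3 & (x2 | ~x2) & ~x3) & ~x4
    = ~(x3 & (x2 | ~x2) & x3 | x3 & (x2 | ~x2) & ~x3) & ~x4   — idempotence
    = ~(x3 & (x2 | ~x2)) & ~x4   — distribution
    = ~x3 & ~x4   — complement / identity
Both reduce to ~x3 & ~x4, so they are equivalent.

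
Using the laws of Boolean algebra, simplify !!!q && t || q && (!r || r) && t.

!!!q && t || q && (!r || r) && t
= !q && t || q && (!r || r) && t   (double negation)
= !q && t || q && t   (complement / identity)
= t   (distribution)

t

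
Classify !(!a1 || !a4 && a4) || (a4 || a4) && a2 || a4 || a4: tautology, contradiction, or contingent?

contingent

!(!a1 || !a4 && a4) || (a4 || a4) && a2 || a4 || a4
= !(!a1 || !a4 && a4) || a4 || a4   — absorption
= !!a1 || a4 || a4   — complement / identity
= !!a1 || a4   — idempotence
= a1 || a4   — double negation
This depends on a1, a4, so it is not a constant.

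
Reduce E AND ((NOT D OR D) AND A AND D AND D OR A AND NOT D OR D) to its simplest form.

E AND (A OR D)

E AND ((NOT D OR D) AND A AND D AND D OR A AND NOT D OR D)
= E AND (A AND D AND D OR A AND NOT D OR D)   — complement / identity
= E AND ((D AND D OR NOT D) AND A OR D)   — distribution
= E AND ((D OR NOT D) AND A OR D)   — idempotence
= E AND (A OR D)   — complement / identity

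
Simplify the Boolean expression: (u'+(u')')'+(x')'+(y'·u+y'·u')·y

(u'+(u')')'+(x')'+(y'·u+y'·u')·y
= u·u'+(x')'+(y'·u+y'·u')·y   (De Morgan)
= u·u'+(x')'+y'·y   (distribution)
= (x')'+y'·y   (complement / identity)
= (x')'   (complement / identity)
= x   (double negation)

x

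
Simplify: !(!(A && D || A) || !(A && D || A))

!(!(A && D || A) || !(A && D || A))
= !!(A && D || A)   (idempotence)
= !!A   (absorption)
= A   (double negation)

A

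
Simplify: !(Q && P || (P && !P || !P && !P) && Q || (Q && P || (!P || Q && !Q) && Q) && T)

!(Q && P || (P && !P || !P && !P) && Q || (Q && P || (!P || Q && !Q) && Q) && T)
= !(Q && P || (P && !P || !P && !P) && Q || (Q && P || !P && Q) && T)   [complement / identity]
= !(Q && P || !P && Q || (Q && P || !P && Q) && T)   [distribution]
= !(Q && P || !P && Q)   [absorption]
= !Q   [distribution]

!Q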